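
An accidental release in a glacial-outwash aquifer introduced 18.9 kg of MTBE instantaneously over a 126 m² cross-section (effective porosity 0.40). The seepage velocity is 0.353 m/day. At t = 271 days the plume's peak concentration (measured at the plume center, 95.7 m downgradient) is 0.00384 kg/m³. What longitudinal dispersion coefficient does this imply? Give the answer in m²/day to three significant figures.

At the plume center C_max = M/(n_e·A·√(4πDt)), so D = M²/(4πt·(n_e·A·C_max)²).
n_e·A·C_max = 0.40 × 126 × 0.00384 = 0.1935 kg/m.
D = 18.9²/(4π × 271 × 0.1935²) = 2.80 m²/day.

2.80 m²/day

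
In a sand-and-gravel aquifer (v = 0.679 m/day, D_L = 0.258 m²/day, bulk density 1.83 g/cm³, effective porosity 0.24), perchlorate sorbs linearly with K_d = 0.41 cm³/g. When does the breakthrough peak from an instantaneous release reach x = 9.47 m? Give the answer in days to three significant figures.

Retardation factor R = 1 + ρ_b·K_d/n = 1 + 1.83 × 0.41/0.24 = 4.126.
Sorption retards both mechanisms: v_R = v/R = 0.1646 m/day, D_R = D/R = 0.06253 m²/day.
Peak time from v_R²t² + 2D_R t − x² = 0: t = (√(D_R² + v_R²x²) − D_R)/v_R².
√(D_R² + v_R²x²) = √(0.06253² + 0.1646² × 9.47²) = 1.560; v_R² = 0.02709.
t = (1.560 − 0.06253)/0.02709 = 55.3 days.

55.3 days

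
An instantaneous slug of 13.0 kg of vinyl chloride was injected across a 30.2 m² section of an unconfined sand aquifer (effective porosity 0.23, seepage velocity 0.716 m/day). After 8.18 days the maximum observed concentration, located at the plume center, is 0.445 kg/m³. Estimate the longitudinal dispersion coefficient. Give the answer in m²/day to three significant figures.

0.172 m²/day

At the plume center C_max = M/(n_e·A·√(4πDt)), so D = M²/(4πt·(n_e·A·C_max)²).
n_e·A·C_max = 0.23 × 30.2 × 0.445 = 3.091 kg/m.
D = 13.0²/(4π × 8.18 × 3.091²) = 0.172 m²/day.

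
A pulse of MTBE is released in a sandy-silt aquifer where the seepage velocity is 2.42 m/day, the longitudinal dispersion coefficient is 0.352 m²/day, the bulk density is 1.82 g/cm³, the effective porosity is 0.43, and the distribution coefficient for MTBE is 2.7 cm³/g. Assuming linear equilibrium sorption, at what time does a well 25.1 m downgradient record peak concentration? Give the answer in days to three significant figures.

128 days

Retardation factor R = 1 + ρ_b·K_d/n = 1 + 1.82 × 2.7/0.43 = 12.43.
Sorption retards both mechanisms: v_R = v/R = 0.1947 m/day, D_R = D/R = 0.02832 m²/day.
Peak time from v_R²t² + 2D_R t − x² = 0: t = (√(D_R² + v_R²x²) − D_R)/v_R².
√(D_R² + v_R²x²) = √(0.02832² + 0.1947² × 25.1²) = 4.887; v_R² = 0.03791.
t = (4.887 − 0.02832)/0.03791 = 128 days.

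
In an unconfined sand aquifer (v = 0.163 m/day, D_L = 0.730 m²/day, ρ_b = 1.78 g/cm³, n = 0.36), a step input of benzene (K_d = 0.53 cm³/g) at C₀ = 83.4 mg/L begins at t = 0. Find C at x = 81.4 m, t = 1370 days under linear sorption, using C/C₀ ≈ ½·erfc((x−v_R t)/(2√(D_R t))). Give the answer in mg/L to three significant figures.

16.7 mg/L

Retardation factor R = 1 + ρ_b·K_d/n = 1 + 1.78 × 0.53/0.36 = 3.621.
Sorption retards both mechanisms: v_R = v/R = 0.04502 m/day, D_R = D/R = 0.2016 m²/day.
v_R·t = 0.04502 × 1370 = 61.6774 m; 2√(D_R t) = 33.24 m; argument = (81.4 − 61.6774)/33.24 = 0.5933.
C = C₀ × ½·erfc(0.5933) = 83.4 × 0.2007 = 16.7 mg/L.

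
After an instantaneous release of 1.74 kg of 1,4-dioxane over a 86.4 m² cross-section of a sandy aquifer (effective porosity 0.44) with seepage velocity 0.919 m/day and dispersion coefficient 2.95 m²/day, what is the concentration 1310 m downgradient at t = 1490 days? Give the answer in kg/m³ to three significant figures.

For an instantaneous plane source, C(x,t) = M/(n_e·A·√(4πDt)) · exp(−(x−vt)²/(4Dt)), with n_e·A the pore (flow) area.
Plume center vt = 0.919 × 1490 = 1369.31 m, so the well at 1310 m is 59.31 m upgradient of the peak.
√(4πDt) = 235.0 m, giving peak height M/(n_e·A·√(4πDt)) = 1.74/(0.44 × 86.4 × 235.0) = 0.0001948 kg/m³.
(x−vt)²/(4Dt) = (-59.31)²/(4 × 2.95 × 1490) = 0.2001; exp(−0.2001) = 0.8186.
C = 0.0001948 × 0.8186 = 0.000159 kg/m³.

0.000159 kg/m³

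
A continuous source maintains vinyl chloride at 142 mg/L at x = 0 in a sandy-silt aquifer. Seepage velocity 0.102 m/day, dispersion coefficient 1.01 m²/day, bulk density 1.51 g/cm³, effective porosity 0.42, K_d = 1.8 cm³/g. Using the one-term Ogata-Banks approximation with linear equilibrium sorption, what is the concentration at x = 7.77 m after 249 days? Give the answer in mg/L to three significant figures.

Retardation factor R = 1 + ρ_b·K_d/n = 1 + 1.51 × 1.8/0.42 = 7.471.
Sorption retards both mechanisms: v_R = v/R = 0.01365 m/day, D_R = D/R = 0.1352 m²/day.
v_R·t = 0.01365 × 249 = 3.39885 m; 2√(D_R t) = 11.60 m; argument = (7.77 − 3.39885)/11.60 = 0.3768.
C = C₀ × ½·erfc(0.3768) = 142 × 0.2971 = 42.2 mg/L.

42.2 mg/L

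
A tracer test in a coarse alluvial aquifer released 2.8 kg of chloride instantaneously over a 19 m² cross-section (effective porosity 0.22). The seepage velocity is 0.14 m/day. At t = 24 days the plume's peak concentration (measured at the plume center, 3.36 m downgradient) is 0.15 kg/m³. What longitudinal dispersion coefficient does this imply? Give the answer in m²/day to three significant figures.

At the plume center C_max = M/(n_e·A·√(4πDt)), so D = M²/(4πt·(n_e·A·C_max)²).
n_e·A·C_max = 0.22 × 19 × 0.15 = 0.6270 kg/m.
D = 2.8²/(4π × 24 × 0.6270²) = 0.0661 m²/day.

0.0661 m²/day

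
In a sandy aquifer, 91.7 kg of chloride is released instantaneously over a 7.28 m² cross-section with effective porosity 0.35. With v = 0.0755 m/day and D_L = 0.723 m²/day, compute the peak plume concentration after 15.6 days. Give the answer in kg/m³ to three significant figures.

The peak of an instantaneous 1D plume sits at x = vt; there the Gaussian factor is 1 and C_max = M/(n_e·A·√(4πDt)), where n_e·A is the pore area the mass is dissolved in.
√(4πDt) = √(4π × 0.723 × 15.6) = 11.91 m, so C_max = 91.7/(0.35 × 7.28 × 11.91) = 3.02 kg/m³.

3.02 kg/m³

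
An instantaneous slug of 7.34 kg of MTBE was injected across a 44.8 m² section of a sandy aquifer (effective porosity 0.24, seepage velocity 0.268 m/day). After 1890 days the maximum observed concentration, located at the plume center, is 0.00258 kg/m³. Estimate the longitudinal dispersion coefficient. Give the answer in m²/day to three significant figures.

2.95 m²/day

At the plume center C_max = M/(n_e·A·√(4πDt)), so D = M²/(4πt·(n_e·A·C_max)²).
n_e·A·C_max = 0.24 × 44.8 × 0.00258 = 0.02774 kg/m.
D = 7.34²/(4π × 1890 × 0.02774²) = 2.95 m²/day.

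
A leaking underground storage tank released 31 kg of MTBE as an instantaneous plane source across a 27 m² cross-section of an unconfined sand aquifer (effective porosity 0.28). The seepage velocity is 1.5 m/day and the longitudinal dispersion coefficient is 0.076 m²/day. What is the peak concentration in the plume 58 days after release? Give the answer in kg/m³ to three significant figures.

The peak of an instantaneous 1D plume sits at x = vt; there the Gaussian factor is 1 and C_max = M/(n_e·A·√(4πDt)), where n_e·A is the pore area the mass is dissolved in.
√(4πDt) = √(4π × 0.076 × 58) = 7.443 m, so C_max = 31/(0.28 × 27 × 7.443) = 0.551 kg/m³.

0.551 kg/m³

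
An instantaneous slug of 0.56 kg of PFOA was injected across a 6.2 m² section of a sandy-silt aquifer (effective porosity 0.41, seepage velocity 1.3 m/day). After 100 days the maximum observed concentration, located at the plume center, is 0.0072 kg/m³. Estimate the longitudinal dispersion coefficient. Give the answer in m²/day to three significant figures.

0.745 m²/day

At the plume center C_max = M/(n_e·A·√(4πDt)), so D = M²/(4πt·(n_e·A·C_max)²).
n_e·A·C_max = 0.41 × 6.2 × 0.0072 = 0.01830 kg/m.
D = 0.56²/(4π × 100 × 0.01830²) = 0.745 m²/day.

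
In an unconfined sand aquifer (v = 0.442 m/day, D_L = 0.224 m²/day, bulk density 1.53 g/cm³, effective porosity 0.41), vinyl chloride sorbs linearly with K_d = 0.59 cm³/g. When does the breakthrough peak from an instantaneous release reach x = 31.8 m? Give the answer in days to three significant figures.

227 days

Retardation factor R = 1 + ρ_b·K_d/n = 1 + 1.53 × 0.59/0.41 = 3.202.
Sorption retards both mechanisms: v_R = v/R = 0.1380 m/day, D_R = D/R = 0.06996 m²/day.
Peak time from v_R²t² + 2D_R t − x² = 0: t = (√(D_R² + v_R²x²) − D_R)/v_R².
√(D_R² + v_R²x²) = √(0.06996² + 0.1380² × 31.8²) = 4.389; v_R² = 0.01904.
t = (4.389 − 0.06996)/0.01904 = 227 days.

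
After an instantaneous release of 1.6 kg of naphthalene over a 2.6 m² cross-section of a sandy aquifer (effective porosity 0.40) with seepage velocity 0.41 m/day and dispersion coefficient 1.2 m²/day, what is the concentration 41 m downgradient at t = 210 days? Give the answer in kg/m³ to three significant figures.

For an instantaneous plane source, C(x,t) = M/(n_e·A·√(4πDt)) · exp(−(x−vt)²/(4Dt)), with n_e·A the pore (flow) area.
Plume center vt = 0.41 × 210 = 86.1 m, so the well at 41 m is 45.1 m upgradient of the peak.
√(4πDt) = 56.27 m, giving peak height M/(n_e·A·√(4πDt)) = 1.6/(0.40 × 2.6 × 56.27) = 0.02734 kg/m³.
(x−vt)²/(4Dt) = (-45.1)²/(4 × 1.2 × 210) = 2.018; exp(−2.018) = 0.1329.
C = 0.02734 × 0.1329 = 0.00363 kg/m³.

0.00363 kg/m³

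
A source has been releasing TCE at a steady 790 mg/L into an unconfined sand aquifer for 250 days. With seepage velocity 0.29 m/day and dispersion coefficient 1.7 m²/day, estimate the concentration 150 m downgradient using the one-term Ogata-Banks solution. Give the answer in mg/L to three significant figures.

3.10 mg/L

For a continuous step input, C/C₀ ≈ ½·erfc((x−vt)/(2√(Dt))).
vt = 0.29 × 250 = 72.5 m and 2√(Dt) = 2√(1.7 × 250) = 41.23 m.
Argument (x−vt)/(2√(Dt)) = (150 − 72.5)/41.23 = 1.880; ½·erfc(1.880) = 0.003922.
C = 790 × 0.003922 = 3.10 mg/L.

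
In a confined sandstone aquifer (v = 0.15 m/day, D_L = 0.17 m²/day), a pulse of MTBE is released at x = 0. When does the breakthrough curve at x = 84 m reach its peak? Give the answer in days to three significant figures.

552 days

For the 1D instantaneous-source solution, setting ∂C/∂t = 0 at fixed x gives v²t² + 2Dt − x² = 0, so t = (√(D² + v²x²) − D)/v².
√(D² + v²x²) = √(0.17² + 0.15² × 84²) = 12.60; v² = 0.0225.
t = (12.60 − 0.17)/0.0225 = 552 days (vs. the pure-advection estimate x/v = 560 d).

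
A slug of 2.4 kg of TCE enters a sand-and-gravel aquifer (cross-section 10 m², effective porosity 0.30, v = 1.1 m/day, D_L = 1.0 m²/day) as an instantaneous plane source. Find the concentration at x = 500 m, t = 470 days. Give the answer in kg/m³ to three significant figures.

For an instantaneous plane source, C(x,t) = M/(n_e·A·√(4πDt)) · exp(−(x−vt)²/(4Dt)), with n_e·A the pore (flow) area.
Plume center vt = 1.1 × 470 = 517 m, so the well at 500 m is 17 m upgradient of the peak.
√(4πDt) = 76.85 m, giving peak height M/(n_e·A·√(4πDt)) = 2.4/(0.30 × 10 × 76.85) = 0.01041 kg/m³.
(x−vt)²/(4Dt) = (-17)²/(4 × 1.0 × 470) = 0.1537; exp(−0.1537) = 0.8575.
C = 0.01041 × 0.8575 = 0.00893 kg/m³.

0.00893 kg/m³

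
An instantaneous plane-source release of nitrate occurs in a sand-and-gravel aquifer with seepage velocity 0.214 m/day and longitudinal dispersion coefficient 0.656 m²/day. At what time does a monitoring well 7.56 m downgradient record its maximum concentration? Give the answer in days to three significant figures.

For the 1D instantaneous-source solution, setting ∂C/∂t = 0 at fixed x gives v²t² + 2Dt − x² = 0, so t = (√(D² + v²x²) − D)/v².
√(D² + v²x²) = √(0.656² + 0.214² × 7.56²) = 1.746; v² = 0.045796.
t = (1.746 − 0.656)/0.045796 = 23.8 days (vs. the pure-advection estimate x/v = 35.3 d).

23.8 days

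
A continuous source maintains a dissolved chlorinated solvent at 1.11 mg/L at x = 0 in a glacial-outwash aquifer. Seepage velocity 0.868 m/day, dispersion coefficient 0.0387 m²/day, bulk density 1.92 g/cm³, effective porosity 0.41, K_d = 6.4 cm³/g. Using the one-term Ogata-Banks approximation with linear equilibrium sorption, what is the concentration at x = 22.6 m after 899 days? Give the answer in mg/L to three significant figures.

1.06 mg/L

Retardation factor R = 1 + ρ_b·K_d/n = 1 + 1.92 × 6.4/0.41 = 30.97.
Sorption retards both mechanisms: v_R = v/R = 0.02803 m/day, D_R = D/R = 0.001250 m²/day.
v_R·t = 0.02803 × 899 = 25.19897 m; 2√(D_R t) = 2.120 m; argument = (22.6 − 25.19897)/2.120 = -1.226.
C = C₀ × ½·erfc(-1.226) = 1.11 × 0.9585 = 1.06 mg/L.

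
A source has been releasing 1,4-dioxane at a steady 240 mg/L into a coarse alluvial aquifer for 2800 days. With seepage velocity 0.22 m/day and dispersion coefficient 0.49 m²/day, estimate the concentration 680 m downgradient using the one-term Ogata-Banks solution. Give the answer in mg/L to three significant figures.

26.6 mg/L

For a continuous step input, C/C₀ ≈ ½·erfc((x−vt)/(2√(Dt))).
vt = 0.22 × 2800 = 616 m and 2√(Dt) = 2√(0.49 × 2800) = 74.08 m.
Argument (x−vt)/(2√(Dt)) = (680 − 616)/74.08 = 0.8639; ½·erfc(0.8639) = 0.1109.
C = 240 × 0.1109 = 26.6 mg/L.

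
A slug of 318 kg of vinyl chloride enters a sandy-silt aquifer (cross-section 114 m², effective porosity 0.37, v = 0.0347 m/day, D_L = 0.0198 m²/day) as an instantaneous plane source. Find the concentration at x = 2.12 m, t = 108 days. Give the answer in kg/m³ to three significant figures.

1.07 kg/m³

For an instantaneous plane source, C(x,t) = M/(n_e·A·√(4πDt)) · exp(−(x−vt)²/(4Dt)), with n_e·A the pore (flow) area.
Plume center vt = 0.0347 × 108 = 3.7476 m, so the well at 2.12 m is 1.6276 m upgradient of the peak.
√(4πDt) = 5.184 m, giving peak height M/(n_e·A·√(4πDt)) = 318/(0.37 × 114 × 5.184) = 1.454 kg/m³.
(x−vt)²/(4Dt) = (-1.6276)²/(4 × 0.0198 × 108) = 0.3097; exp(−0.3097) = 0.7337.
C = 1.454 × 0.7337 = 1.07 kg/m³.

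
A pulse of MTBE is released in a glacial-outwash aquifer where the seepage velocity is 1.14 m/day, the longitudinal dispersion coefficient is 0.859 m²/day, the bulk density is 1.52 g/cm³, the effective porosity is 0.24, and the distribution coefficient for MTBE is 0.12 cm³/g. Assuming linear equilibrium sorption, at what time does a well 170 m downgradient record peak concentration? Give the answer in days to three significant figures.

261 days

Retardation factor R = 1 + ρ_b·K_d/n = 1 + 1.52 × 0.12/0.24 = 1.760.
Sorption retards both mechanisms: v_R = v/R = 0.6477 m/day, D_R = D/R = 0.4881 m²/day.
Peak time from v_R²t² + 2D_R t − x² = 0: t = (√(D_R² + v_R²x²) − D_R)/v_R².
√(D_R² + v_R²x²) = √(0.4881² + 0.6477² × 170²) = 110.1; v_R² = 0.4195.
t = (110.1 − 0.4881)/0.4195 = 261 days.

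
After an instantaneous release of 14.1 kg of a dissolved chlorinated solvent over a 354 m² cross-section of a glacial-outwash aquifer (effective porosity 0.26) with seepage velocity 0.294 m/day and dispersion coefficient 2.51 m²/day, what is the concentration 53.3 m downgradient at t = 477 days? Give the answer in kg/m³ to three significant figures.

For an instantaneous plane source, C(x,t) = M/(n_e·A·√(4πDt)) · exp(−(x−vt)²/(4Dt)), with n_e·A the pore (flow) area.
Plume center vt = 0.294 × 477 = 140.238 m, so the well at 53.3 m is 86.938 m upgradient of the peak.
√(4πDt) = 122.7 m, giving peak height M/(n_e·A·√(4πDt)) = 14.1/(0.26 × 354 × 122.7) = 0.001249 kg/m³.
(x−vt)²/(4Dt) = (-86.938)²/(4 × 2.51 × 477) = 1.578; exp(−1.578) = 0.2064.
C = 0.001249 × 0.2064 = 0.000258 kg/m³.

0.000258 kg/m³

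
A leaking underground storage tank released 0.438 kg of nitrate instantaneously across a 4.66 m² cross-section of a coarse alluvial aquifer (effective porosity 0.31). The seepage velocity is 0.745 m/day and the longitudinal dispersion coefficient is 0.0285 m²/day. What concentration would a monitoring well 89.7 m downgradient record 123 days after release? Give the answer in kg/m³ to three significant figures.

0.0350 kg/m³

For an instantaneous plane source, C(x,t) = M/(n_e·A·√(4πDt)) · exp(−(x−vt)²/(4Dt)), with n_e·A the pore (flow) area.
Plume center vt = 0.745 × 123 = 91.635 m, so the well at 89.7 m is 1.935 m upgradient of the peak.
√(4πDt) = 6.637 m, giving peak height M/(n_e·A·√(4πDt)) = 0.438/(0.31 × 4.66 × 6.637) = 0.04568 kg/m³.
(x−vt)²/(4Dt) = (-1.935)²/(4 × 0.0285 × 123) = 0.2670; exp(−0.2670) = 0.7657.
C = 0.04568 × 0.7657 = 0.0350 kg/m³.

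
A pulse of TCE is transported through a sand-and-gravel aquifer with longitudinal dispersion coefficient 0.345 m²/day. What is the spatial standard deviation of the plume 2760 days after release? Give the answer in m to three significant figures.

Dispersive spreading gives a Gaussian with σ² = 2Dt; advection only shifts the center.
σ = √(2 × 0.345 × 2760) = 43.6 m.

43.6 m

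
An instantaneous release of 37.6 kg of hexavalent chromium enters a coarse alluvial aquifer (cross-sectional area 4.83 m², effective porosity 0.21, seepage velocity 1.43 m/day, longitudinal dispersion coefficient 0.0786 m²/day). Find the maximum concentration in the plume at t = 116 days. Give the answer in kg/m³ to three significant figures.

3.46 kg/m³

The peak of an instantaneous 1D plume sits at x = vt; there the Gaussian factor is 1 and C_max = M/(n_e·A·√(4πDt)), where n_e·A is the pore area the mass is dissolved in.
√(4πDt) = √(4π × 0.0786 × 116) = 10.70 m, so C_max = 37.6/(0.21 × 4.83 × 10.70) = 3.46 kg/m³.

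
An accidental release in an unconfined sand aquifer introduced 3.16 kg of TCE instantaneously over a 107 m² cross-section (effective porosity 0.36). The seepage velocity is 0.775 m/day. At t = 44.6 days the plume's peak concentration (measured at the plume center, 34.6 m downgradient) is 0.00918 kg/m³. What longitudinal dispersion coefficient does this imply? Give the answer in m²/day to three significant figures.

At the plume center C_max = M/(n_e·A·√(4πDt)), so D = M²/(4πt·(n_e·A·C_max)²).
n_e·A·C_max = 0.36 × 107 × 0.00918 = 0.3536 kg/m.
D = 3.16²/(4π × 44.6 × 0.3536²) = 0.142 m²/day.

0.142 m²/day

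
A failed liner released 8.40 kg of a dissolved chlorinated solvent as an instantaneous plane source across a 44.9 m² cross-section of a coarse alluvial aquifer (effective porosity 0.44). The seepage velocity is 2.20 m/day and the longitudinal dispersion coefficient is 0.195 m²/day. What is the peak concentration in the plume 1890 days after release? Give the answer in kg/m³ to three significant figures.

The peak of an instantaneous 1D plume sits at x = vt; there the Gaussian factor is 1 and C_max = M/(n_e·A·√(4πDt)), where n_e·A is the pore area the mass is dissolved in.
√(4πDt) = √(4π × 0.195 × 1890) = 68.05 m, so C_max = 8.40/(0.44 × 44.9 × 68.05) = 0.00625 kg/m³.

0.00625 kg/m³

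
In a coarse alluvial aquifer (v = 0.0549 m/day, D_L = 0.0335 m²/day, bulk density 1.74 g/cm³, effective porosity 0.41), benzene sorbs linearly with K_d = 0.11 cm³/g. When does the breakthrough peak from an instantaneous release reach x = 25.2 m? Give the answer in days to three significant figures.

657 days

Retardation factor R = 1 + ρ_b·K_d/n = 1 + 1.74 × 0.11/0.41 = 1.467.
Sorption retards both mechanisms: v_R = v/R = 0.03742 m/day, D_R = D/R = 0.02284 m²/day.
Peak time from v_R²t² + 2D_R t − x² = 0: t = (√(D_R² + v_R²x²) − D_R)/v_R².
√(D_R² + v_R²x²) = √(0.02284² + 0.03742² × 25.2²) = 0.9433; v_R² = 0.001400.
t = (0.9433 − 0.02284)/0.001400 = 657 days.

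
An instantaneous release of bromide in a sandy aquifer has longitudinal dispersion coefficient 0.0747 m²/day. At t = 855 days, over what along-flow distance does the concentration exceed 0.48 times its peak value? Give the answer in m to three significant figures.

27.4 m

The plume is Gaussian with σ = √(2Dt) = √(2 × 0.0747 × 855) = 11.30 m.
C/C_peak = exp(−Δx²/(2σ²)) = 0.48 ⇒ Δx = σ·√(−2 ln 0.48) = 11.30 × 1.212 = 13.70 m.
Width = 2Δx = 27.4 m.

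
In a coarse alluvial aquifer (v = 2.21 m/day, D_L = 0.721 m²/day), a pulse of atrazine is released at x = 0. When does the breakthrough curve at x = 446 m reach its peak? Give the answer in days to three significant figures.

For the 1D instantaneous-source solution, setting ∂C/∂t = 0 at fixed x gives v²t² + 2Dt − x² = 0, so t = (√(D² + v²x²) − D)/v².
√(D² + v²x²) = √(0.721² + 2.21² × 446²) = 985.7; v² = 4.8841.
t = (985.7 − 0.721)/4.8841 = 202 days (vs. the pure-advection estimate x/v = 202 d).

202 days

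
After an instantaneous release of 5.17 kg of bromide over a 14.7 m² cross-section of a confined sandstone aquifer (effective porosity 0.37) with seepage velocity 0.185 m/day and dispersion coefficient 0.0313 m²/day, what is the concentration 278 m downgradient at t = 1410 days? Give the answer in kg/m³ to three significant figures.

For an instantaneous plane source, C(x,t) = M/(n_e·A·√(4πDt)) · exp(−(x−vt)²/(4Dt)), with n_e·A the pore (flow) area.
Plume center vt = 0.185 × 1410 = 260.85 m, so the well at 278 m is 17.15 m downgradient of the peak.
√(4πDt) = 23.55 m, giving peak height M/(n_e·A·√(4πDt)) = 5.17/(0.37 × 14.7 × 23.55) = 0.04036 kg/m³.
(x−vt)²/(4Dt) = (17.15)²/(4 × 0.0313 × 1410) = 1.666; exp(−1.666) = 0.1890.
C = 0.04036 × 0.1890 = 0.00763 kg/m³.

0.00763 kg/m³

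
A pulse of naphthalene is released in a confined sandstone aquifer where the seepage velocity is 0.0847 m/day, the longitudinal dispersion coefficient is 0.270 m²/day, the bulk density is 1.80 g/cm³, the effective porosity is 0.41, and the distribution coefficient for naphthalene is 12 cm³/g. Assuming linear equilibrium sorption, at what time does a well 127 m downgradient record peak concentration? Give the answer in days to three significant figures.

Retardation factor R = 1 + ρ_b·K_d/n = 1 + 1.80 × 12/0.41 = 53.68.
Sorption retards both mechanisms: v_R = v/R = 0.001578 m/day, D_R = D/R = 0.005030 m²/day.
Peak time from v_R²t² + 2D_R t − x² = 0: t = (√(D_R² + v_R²x²) − D_R)/v_R².
√(D_R² + v_R²x²) = √(0.005030² + 0.001578² × 127²) = 0.2005; v_R² = 2.490e-06.
t = (0.2005 − 0.005030)/2.490e-06 = 78500 days.

78500 days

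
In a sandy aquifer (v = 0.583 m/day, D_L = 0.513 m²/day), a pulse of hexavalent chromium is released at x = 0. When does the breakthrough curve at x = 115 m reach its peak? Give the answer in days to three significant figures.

196 days

For the 1D instantaneous-source solution, setting ∂C/∂t = 0 at fixed x gives v²t² + 2Dt − x² = 0, so t = (√(D² + v²x²) − D)/v².
√(D² + v²x²) = √(0.513² + 0.583² × 115²) = 67.05; v² = 0.339889.
t = (67.05 − 0.513)/0.339889 = 196 days (vs. the pure-advection estimate x/v = 197 d).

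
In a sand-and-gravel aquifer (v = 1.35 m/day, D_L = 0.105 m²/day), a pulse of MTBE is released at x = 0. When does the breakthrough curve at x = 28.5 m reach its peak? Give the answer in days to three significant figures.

21.1 days

For the 1D instantaneous-source solution, setting ∂C/∂t = 0 at fixed x gives v²t² + 2Dt − x² = 0, so t = (√(D² + v²x²) − D)/v².
√(D² + v²x²) = √(0.105² + 1.35² × 28.5²) = 38.48; v² = 1.8225.
t = (38.48 − 0.105)/1.8225 = 21.1 days (vs. the pure-advection estimate x/v = 21.1 d).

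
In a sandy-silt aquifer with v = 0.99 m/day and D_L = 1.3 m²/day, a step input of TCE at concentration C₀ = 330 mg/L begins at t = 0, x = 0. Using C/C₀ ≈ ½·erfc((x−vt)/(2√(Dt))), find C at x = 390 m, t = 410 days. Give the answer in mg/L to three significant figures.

227 mg/L

For a continuous step input, C/C₀ ≈ ½·erfc((x−vt)/(2√(Dt))).
vt = 0.99 × 410 = 405.9 m and 2√(Dt) = 2√(1.3 × 410) = 46.17 m.
Argument (x−vt)/(2√(Dt)) = (390 − 405.9)/46.17 = -0.3444; ½·erfc(-0.3444) = 0.6869.
C = 330 × 0.6869 = 227 mg/L.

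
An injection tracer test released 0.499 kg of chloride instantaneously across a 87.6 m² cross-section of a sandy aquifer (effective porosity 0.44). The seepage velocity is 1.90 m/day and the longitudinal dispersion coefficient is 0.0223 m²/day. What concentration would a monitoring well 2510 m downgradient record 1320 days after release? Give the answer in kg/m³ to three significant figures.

For an instantaneous plane source, C(x,t) = M/(n_e·A·√(4πDt)) · exp(−(x−vt)²/(4Dt)), with n_e·A the pore (flow) area.
Plume center vt = 1.90 × 1320 = 2508 m, so the well at 2510 m is 2 m downgradient of the peak.
√(4πDt) = 19.23 m, giving peak height M/(n_e·A·√(4πDt)) = 0.499/(0.44 × 87.6 × 19.23) = 0.0006732 kg/m³.
(x−vt)²/(4Dt) = (2)²/(4 × 0.0223 × 1320) = 0.03397; exp(−0.03397) = 0.9666.
C = 0.0006732 × 0.9666 = 0.000651 kg/m³.

0.000651 kg/m³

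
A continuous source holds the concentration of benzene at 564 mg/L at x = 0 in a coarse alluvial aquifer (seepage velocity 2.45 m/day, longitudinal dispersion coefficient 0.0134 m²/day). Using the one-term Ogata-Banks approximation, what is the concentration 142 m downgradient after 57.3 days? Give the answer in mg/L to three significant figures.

For a continuous step input, C/C₀ ≈ ½·erfc((x−vt)/(2√(Dt))).
vt = 2.45 × 57.3 = 140.385 m and 2√(Dt) = 2√(0.0134 × 57.3) = 1.753 m.
Argument (x−vt)/(2√(Dt)) = (142 − 140.385)/1.753 = 0.9213; ½·erfc(0.9213) = 0.09630.
C = 564 × 0.09630 = 54.3 mg/L.

54.3 mg/L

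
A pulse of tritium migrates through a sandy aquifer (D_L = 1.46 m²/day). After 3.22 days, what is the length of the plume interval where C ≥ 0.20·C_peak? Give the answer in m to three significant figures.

11.0 m

The plume is Gaussian with σ = √(2Dt) = √(2 × 1.46 × 3.22) = 3.066 m.
C/C_peak = exp(−Δx²/(2σ²)) = 0.20 ⇒ Δx = σ·√(−2 ln 0.20) = 3.066 × 1.794 = 5.500 m.
Width = 2Δx = 11.0 m.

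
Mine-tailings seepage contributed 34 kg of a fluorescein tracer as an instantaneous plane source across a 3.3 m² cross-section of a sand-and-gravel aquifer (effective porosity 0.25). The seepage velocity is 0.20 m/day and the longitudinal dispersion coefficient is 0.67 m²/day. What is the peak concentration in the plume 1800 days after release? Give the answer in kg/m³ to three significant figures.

0.335 kg/m³

The peak of an instantaneous 1D plume sits at x = vt; there the Gaussian factor is 1 and C_max = M/(n_e·A·√(4πDt)), where n_e·A is the pore area the mass is dissolved in.
√(4πDt) = √(4π × 0.67 × 1800) = 123.1 m, so C_max = 34/(0.25 × 3.3 × 123.1) = 0.335 kg/m³.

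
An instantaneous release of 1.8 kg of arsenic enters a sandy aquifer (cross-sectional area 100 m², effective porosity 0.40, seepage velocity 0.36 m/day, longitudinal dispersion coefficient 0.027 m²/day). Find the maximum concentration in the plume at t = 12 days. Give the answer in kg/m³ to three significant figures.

0.0223 kg/m³

The peak of an instantaneous 1D plume sits at x = vt; there the Gaussian factor is 1 and C_max = M/(n_e·A·√(4πDt)), where n_e·A is the pore area the mass is dissolved in.
√(4πDt) = √(4π × 0.027 × 12) = 2.018 m, so C_max = 1.8/(0.40 × 100 × 2.018) = 0.0223 kg/m³.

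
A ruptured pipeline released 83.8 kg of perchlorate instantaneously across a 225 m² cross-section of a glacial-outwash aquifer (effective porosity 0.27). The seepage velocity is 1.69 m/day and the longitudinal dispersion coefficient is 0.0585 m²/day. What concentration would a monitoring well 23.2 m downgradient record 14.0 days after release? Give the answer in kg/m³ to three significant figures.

0.403 kg/m³

For an instantaneous plane source, C(x,t) = M/(n_e·A·√(4πDt)) · exp(−(x−vt)²/(4Dt)), with n_e·A the pore (flow) area.
Plume center vt = 1.69 × 14.0 = 23.66 m, so the well at 23.2 m is 0.46 m upgradient of the peak.
√(4πDt) = 3.208 m, giving peak height M/(n_e·A·√(4πDt)) = 83.8/(0.27 × 225 × 3.208) = 0.4300 kg/m³.
(x−vt)²/(4Dt) = (-0.46)²/(4 × 0.0585 × 14.0) = 0.06459; exp(−0.06459) = 0.9375.
C = 0.4300 × 0.9375 = 0.403 kg/m³.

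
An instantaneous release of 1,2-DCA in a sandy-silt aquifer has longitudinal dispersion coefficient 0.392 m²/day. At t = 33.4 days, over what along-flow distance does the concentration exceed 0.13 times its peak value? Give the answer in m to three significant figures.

20.7 m

The plume is Gaussian with σ = √(2Dt) = √(2 × 0.392 × 33.4) = 5.117 m.
C/C_peak = exp(−Δx²/(2σ²)) = 0.13 ⇒ Δx = σ·√(−2 ln 0.13) = 5.117 × 2.020 = 10.34 m.
Width = 2Δx = 20.7 m.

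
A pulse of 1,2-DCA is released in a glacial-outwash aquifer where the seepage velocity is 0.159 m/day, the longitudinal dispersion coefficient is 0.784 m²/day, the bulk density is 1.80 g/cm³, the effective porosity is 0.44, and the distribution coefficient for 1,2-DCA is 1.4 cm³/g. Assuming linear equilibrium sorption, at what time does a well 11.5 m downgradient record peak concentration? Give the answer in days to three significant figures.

321 days

Retardation factor R = 1 + ρ_b·K_d/n = 1 + 1.80 × 1.4/0.44 = 6.727.
Sorption retards both mechanisms: v_R = v/R = 0.02364 m/day, D_R = D/R = 0.1165 m²/day.
Peak time from v_R²t² + 2D_R t − x² = 0: t = (√(D_R² + v_R²x²) − D_R)/v_R².
√(D_R² + v_R²x²) = √(0.1165² + 0.02364² × 11.5²) = 0.2958; v_R² = 0.0005588.
t = (0.2958 − 0.1165)/0.0005588 = 321 days.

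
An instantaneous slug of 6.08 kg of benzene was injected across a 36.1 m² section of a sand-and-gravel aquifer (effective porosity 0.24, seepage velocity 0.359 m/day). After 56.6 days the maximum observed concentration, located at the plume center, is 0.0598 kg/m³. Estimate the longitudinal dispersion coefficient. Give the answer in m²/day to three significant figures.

0.194 m²/day

At the plume center C_max = M/(n_e·A·√(4πDt)), so D = M²/(4πt·(n_e·A·C_max)²).
n_e·A·C_max = 0.24 × 36.1 × 0.0598 = 0.5181 kg/m.
D = 6.08²/(4π × 56.6 × 0.5181²) = 0.194 m²/day.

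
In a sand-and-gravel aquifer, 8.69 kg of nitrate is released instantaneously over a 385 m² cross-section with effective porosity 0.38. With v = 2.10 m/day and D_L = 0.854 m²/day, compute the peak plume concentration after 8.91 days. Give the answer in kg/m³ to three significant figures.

The peak of an instantaneous 1D plume sits at x = vt; there the Gaussian factor is 1 and C_max = M/(n_e·A·√(4πDt)), where n_e·A is the pore area the mass is dissolved in.
√(4πDt) = √(4π × 0.854 × 8.91) = 9.779 m, so C_max = 8.69/(0.38 × 385 × 9.779) = 0.00607 kg/m³.

0.00607 kg/m³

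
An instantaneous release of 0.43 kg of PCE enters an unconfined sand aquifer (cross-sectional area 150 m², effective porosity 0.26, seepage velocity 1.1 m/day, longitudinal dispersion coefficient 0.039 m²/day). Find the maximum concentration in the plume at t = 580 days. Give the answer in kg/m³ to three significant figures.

0.000654 kg/m³

The peak of an instantaneous 1D plume sits at x = vt; there the Gaussian factor is 1 and C_max = M/(n_e·A·√(4πDt)), where n_e·A is the pore area the mass is dissolved in.
√(4πDt) = √(4π × 0.039 × 580) = 16.86 m, so C_max = 0.43/(0.26 × 150 × 16.86) = 0.000654 kg/m³.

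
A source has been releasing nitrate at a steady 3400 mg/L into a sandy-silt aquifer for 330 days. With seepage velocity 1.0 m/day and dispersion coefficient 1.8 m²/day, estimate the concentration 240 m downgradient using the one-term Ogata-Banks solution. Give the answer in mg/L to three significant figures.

For a continuous step input, C/C₀ ≈ ½·erfc((x−vt)/(2√(Dt))).
vt = 1.0 × 330 = 330 m and 2√(Dt) = 2√(1.8 × 330) = 48.74 m.
Argument (x−vt)/(2√(Dt)) = (240 − 330)/48.74 = -1.847; ½·erfc(-1.847) = 0.9955.
C = 3400 × 0.9955 = 3380 mg/L.

3380 mg/L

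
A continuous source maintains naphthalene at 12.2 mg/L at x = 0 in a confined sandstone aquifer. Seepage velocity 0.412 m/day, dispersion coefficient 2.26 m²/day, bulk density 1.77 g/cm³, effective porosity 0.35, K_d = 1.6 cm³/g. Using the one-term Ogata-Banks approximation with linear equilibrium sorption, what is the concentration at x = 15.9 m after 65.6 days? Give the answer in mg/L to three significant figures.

Retardation factor R = 1 + ρ_b·K_d/n = 1 + 1.77 × 1.6/0.35 = 9.091.
Sorption retards both mechanisms: v_R = v/R = 0.04532 m/day, D_R = D/R = 0.2486 m²/day.
v_R·t = 0.04532 × 65.6 = 2.972992 m; 2√(D_R t) = 8.077 m; argument = (15.9 − 2.972992)/8.077 = 1.600.
C = C₀ × ½·erfc(1.600) = 12.2 × 0.01183 = 0.144 mg/L.

0.144 mg/L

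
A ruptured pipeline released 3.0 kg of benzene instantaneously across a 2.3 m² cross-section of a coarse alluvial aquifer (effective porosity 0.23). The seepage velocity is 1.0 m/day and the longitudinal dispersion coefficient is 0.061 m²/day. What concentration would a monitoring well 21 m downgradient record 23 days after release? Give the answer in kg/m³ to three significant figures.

0.662 kg/m³

For an instantaneous plane source, C(x,t) = M/(n_e·A·√(4πDt)) · exp(−(x−vt)²/(4Dt)), with n_e·A the pore (flow) area.
Plume center vt = 1.0 × 23 = 23 m, so the well at 21 m is 2 m upgradient of the peak.
√(4πDt) = 4.199 m, giving peak height M/(n_e·A·√(4πDt)) = 3.0/(0.23 × 2.3 × 4.199) = 1.351 kg/m³.
(x−vt)²/(4Dt) = (-2)²/(4 × 0.061 × 23) = 0.7128; exp(−0.7128) = 0.4903.
C = 1.351 × 0.4903 = 0.662 kg/m³.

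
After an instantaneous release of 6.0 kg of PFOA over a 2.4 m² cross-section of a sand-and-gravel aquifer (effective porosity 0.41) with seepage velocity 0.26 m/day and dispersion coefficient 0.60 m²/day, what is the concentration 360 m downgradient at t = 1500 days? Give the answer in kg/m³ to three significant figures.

0.0447 kg/m³

For an instantaneous plane source, C(x,t) = M/(n_e·A·√(4πDt)) · exp(−(x−vt)²/(4Dt)), with n_e·A the pore (flow) area.
Plume center vt = 0.26 × 1500 = 390 m, so the well at 360 m is 30 m upgradient of the peak.
√(4πDt) = 106.3 m, giving peak height M/(n_e·A·√(4πDt)) = 6.0/(0.41 × 2.4 × 106.3) = 0.05736 kg/m³.
(x−vt)²/(4Dt) = (-30)²/(4 × 0.60 × 1500) = 0.2500; exp(−0.2500) = 0.7788.
C = 0.05736 × 0.7788 = 0.0447 kg/m³.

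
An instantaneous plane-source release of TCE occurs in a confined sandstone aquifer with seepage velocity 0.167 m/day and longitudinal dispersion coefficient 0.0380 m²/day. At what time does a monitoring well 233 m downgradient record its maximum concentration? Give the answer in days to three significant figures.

1390 days

For the 1D instantaneous-source solution, setting ∂C/∂t = 0 at fixed x gives v²t² + 2Dt − x² = 0, so t = (√(D² + v²x²) − D)/v².
√(D² + v²x²) = √(0.0380² + 0.167² × 233²) = 38.91; v² = 0.027889.
t = (38.91 − 0.0380)/0.027889 = 1390 days (vs. the pure-advection estimate x/v = 1400 d).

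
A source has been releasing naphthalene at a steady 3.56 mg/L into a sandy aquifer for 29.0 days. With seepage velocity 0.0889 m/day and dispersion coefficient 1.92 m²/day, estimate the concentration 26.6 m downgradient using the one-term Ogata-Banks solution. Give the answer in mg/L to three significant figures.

For a continuous step input, C/C₀ ≈ ½·erfc((x−vt)/(2√(Dt))).
vt = 0.0889 × 29.0 = 2.5781 m and 2√(Dt) = 2√(1.92 × 29.0) = 14.92 m.
Argument (x−vt)/(2√(Dt)) = (26.6 − 2.5781)/14.92 = 1.610; ½·erfc(1.610) = 0.01140.
C = 3.56 × 0.01140 = 0.0406 mg/L.

0.0406 mg/L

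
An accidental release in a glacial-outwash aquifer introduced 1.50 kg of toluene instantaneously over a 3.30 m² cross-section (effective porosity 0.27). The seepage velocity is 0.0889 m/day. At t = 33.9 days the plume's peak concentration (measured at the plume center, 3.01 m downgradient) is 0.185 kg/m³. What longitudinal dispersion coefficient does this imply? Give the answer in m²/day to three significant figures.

At the plume center C_max = M/(n_e·A·√(4πDt)), so D = M²/(4πt·(n_e·A·C_max)²).
n_e·A·C_max = 0.27 × 3.30 × 0.185 = 0.1648 kg/m.
D = 1.50²/(4π × 33.9 × 0.1648²) = 0.194 m²/day.

0.194 m²/day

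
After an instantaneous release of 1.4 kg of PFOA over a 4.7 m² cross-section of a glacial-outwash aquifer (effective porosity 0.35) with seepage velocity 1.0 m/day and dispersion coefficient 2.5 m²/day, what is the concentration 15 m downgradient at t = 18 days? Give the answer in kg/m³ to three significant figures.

0.0340 kg/m³

For an instantaneous plane source, C(x,t) = M/(n_e·A·√(4πDt)) · exp(−(x−vt)²/(4Dt)), with n_e·A the pore (flow) area.
Plume center vt = 1.0 × 18 = 18 m, so the well at 15 m is 3 m upgradient of the peak.
√(4πDt) = 23.78 m, giving peak height M/(n_e·A·√(4πDt)) = 1.4/(0.35 × 4.7 × 23.78) = 0.03579 kg/m³.
(x−vt)²/(4Dt) = (-3)²/(4 × 2.5 × 18) = 0.05000; exp(−0.05000) = 0.9512.
C = 0.03579 × 0.9512 = 0.0340 kg/m³.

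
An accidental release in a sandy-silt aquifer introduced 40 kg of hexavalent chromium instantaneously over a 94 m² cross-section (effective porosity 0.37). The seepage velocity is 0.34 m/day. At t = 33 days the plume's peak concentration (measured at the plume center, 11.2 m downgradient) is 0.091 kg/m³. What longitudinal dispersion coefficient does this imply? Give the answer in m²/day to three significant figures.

At the plume center C_max = M/(n_e·A·√(4πDt)), so D = M²/(4πt·(n_e·A·C_max)²).
n_e·A·C_max = 0.37 × 94 × 0.091 = 3.165 kg/m.
D = 40²/(4π × 33 × 3.165²) = 0.385 m²/day.

0.385 m²/day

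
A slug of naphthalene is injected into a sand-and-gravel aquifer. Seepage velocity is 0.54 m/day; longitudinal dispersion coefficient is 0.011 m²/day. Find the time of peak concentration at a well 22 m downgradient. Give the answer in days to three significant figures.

40.7 days

For the 1D instantaneous-source solution, setting ∂C/∂t = 0 at fixed x gives v²t² + 2Dt − x² = 0, so t = (√(D² + v²x²) − D)/v².
√(D² + v²x²) = √(0.011² + 0.54² × 22²) = 11.88; v² = 0.2916.
t = (11.88 − 0.011)/0.2916 = 40.7 days (vs. the pure-advection estimate x/v = 40.7 d).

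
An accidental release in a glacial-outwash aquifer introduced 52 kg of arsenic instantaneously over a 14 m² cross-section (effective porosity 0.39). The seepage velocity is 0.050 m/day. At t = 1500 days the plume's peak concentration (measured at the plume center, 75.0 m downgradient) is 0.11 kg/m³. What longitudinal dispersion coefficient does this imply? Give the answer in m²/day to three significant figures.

0.398 m²/day

At the plume center C_max = M/(n_e·A·√(4πDt)), so D = M²/(4πt·(n_e·A·C_max)²).
n_e·A·C_max = 0.39 × 14 × 0.11 = 0.6006 kg/m.
D = 52²/(4π × 1500 × 0.6006²) = 0.398 m²/day.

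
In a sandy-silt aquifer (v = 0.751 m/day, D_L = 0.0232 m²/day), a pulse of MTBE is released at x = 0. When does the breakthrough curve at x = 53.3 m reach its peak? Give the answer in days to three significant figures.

For the 1D instantaneous-source solution, setting ∂C/∂t = 0 at fixed x gives v²t² + 2Dt − x² = 0, so t = (√(D² + v²x²) − D)/v².
√(D² + v²x²) = √(0.0232² + 0.751² × 53.3²) = 40.03; v² = 0.564001.
t = (40.03 − 0.0232)/0.564001 = 70.9 days (vs. the pure-advection estimate x/v = 71.0 d).

70.9 days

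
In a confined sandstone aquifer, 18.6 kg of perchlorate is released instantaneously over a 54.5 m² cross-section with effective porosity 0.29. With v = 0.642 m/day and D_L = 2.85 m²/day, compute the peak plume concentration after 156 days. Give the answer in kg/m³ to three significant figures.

0.0157 kg/m³

The peak of an instantaneous 1D plume sits at x = vt; there the Gaussian factor is 1 and C_max = M/(n_e·A·√(4πDt)), where n_e·A is the pore area the mass is dissolved in.
√(4πDt) = √(4π × 2.85 × 156) = 74.75 m, so C_max = 18.6/(0.29 × 54.5 × 74.75) = 0.0157 kg/m³.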